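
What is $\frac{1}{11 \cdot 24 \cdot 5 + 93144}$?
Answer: $\frac{1}{94464} \approx 1.0586 \cdot 10^{-5}$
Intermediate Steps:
$\frac{1}{11 \cdot 24 \cdot 5 + 93144} = \frac{1}{264 \cdot 5 + 93144} = \frac{1}{1320 + 93144} = \frac{1}{94464}$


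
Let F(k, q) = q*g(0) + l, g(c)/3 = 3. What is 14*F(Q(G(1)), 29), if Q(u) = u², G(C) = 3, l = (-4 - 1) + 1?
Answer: 3598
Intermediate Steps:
g(c) = 9 (g(c) = 3*3 = 9)
l = -4 (l = -5 + 1 = -4)
F(k, q) = -4 + 9*q (F(k, q) = q*9 - 4 = 9*q - 4 = -4 + 9*q)
14*F(Q(G(1)), 29) = 14*(-4 + 9*29) = 14*(-4 + 261) = 14*257 = 3598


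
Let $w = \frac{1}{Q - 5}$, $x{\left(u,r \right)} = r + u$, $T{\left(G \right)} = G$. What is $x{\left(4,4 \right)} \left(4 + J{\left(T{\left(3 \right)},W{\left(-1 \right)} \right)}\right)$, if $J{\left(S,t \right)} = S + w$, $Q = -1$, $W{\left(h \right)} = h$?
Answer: $\frac{164}{3} \approx 54.667$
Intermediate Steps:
$w = - \frac{1}{6}$ ($w = \frac{1}{-1 - 5} = \frac{1}{-6} = - \frac{1}{6} \approx -0.16667$)
$J{\left(S,t \right)} = - \frac{1}{6} + S$ ($J{\left(S,t \right)} = S - \frac{1}{6} = - \frac{1}{6} + S$)
$x{\left(4,4 \right)} \left(4 + J{\left(T{\left(3 \right)},W{\left(-1 \right)} \right)}\right) = \left(4 + 4\right) \left(4 + \left(- \frac{1}{6} + 3\right)\right) = 8 \left(4 + \frac{17}{6}\right) = 8 \cdot \frac{41}{6} = \frac{164}{3}$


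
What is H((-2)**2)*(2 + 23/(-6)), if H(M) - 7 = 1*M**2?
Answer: -253/6 ≈ -42.167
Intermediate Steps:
H(M) = 7 + M**2 (H(M) = 7 + 1*M**2 = 7 + M**2)
H((-2)**2)*(2 + 23/(-6)) = (7 + ((-2)**2)**2)*(2 + 23/(-6)) = (7 + 4**2)*(2 + 23*(-1/6)) = (7 + 16)*(2 - 23/6) = 23*(-11/6) = -253/6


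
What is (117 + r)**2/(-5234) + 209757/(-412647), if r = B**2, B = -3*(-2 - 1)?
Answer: -2879213521/359965733 ≈ -7.9986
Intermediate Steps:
B = 9 (B = -3*(-3) = 9)
r = 81 (r = 9**2 = 81)
(117 + r)**2/(-5234) + 209757/(-412647) = (117 + 81)**2/(-5234) + 209757/(-412647) = 198**2*(-1/5234) + 209757*(-1/412647) = 39204*(-1/5234) - 69919/137549 = -19602/2617 - 69919/137549 = -2879213521/359965733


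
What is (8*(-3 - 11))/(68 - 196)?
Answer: 7/8 ≈ 0.87500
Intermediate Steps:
(8*(-3 - 11))/(68 - 196) = (8*(-14))/(-128) = -112*(-1/128) = 7/8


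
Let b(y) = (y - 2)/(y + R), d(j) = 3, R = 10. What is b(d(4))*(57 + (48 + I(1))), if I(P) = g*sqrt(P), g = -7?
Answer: 98/13 ≈ 7.5385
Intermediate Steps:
b(y) = (-2 + y)/(10 + y) (b(y) = (y - 2)/(y + 10) = (-2 + y)/(10 + y))
I(P) = -7*sqrt(P)
b(d(4))*(57 + (48 + I(1))) = ((-2 + 3)/(10 + 3))*(57 + (48 - 7*sqrt(1))) = (1/13)*(57 + (48 - 7*1)) = ((1/13)*1)*(57 + (48 - 7)) = (57 + 41)/13 = (1/13)*98 = 98/13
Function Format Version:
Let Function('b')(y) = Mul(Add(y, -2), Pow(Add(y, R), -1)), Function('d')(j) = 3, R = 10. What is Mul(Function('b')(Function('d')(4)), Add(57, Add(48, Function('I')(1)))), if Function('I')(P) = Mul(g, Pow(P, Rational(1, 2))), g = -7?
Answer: Rational(98, 13) ≈ 7.5385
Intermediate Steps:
Function('b')(y) = Mul(Pow(Add(10, y), -1), Add(-2, y)) (Function('b')(y) = Mul(Add(y, -2), Pow(Add(y, 10), -1)) = Mul(Add(-2, y), Pow(Add(10, y), -1)) = Mul(Pow(Add(10, y), -1), Add(-2, y)))
Function('I')(P) = Mul(-7, Pow(P, Rational(1, 2)))
Mul(Function('b')(Function('d')(4)), Add(57, Add(48, Function('I')(1)))) = Mul(Mul(Pow(Add(10, 3), -1), Add(-2, 3)), Add(57, Add(48, Mul(-7, Pow(1, Rational(1, 2)))))) = Mul(Mul(Pow(13, -1), 1), Add(57, Add(48, Mul(-7, 1)))) = Mul(Mul(Rational(1, 13), 1), Add(57, Add(48, -7))) = Mul(Rational(1, 13), Add(57, 41)) = Mul(Rational(1, 13), 98) = Rational(98, 13)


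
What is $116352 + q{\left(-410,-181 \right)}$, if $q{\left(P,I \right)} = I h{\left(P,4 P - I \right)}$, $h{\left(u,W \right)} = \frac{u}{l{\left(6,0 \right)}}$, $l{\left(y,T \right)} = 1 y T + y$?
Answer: $\frac{386161}{3} \approx 1.2872 \cdot 10^{5}$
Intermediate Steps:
$l{\left(y,T \right)} = y + T y$ ($l{\left(y,T \right)} = y T + y = T y + y = y + T y$)
$h{\left(u,W \right)} = \frac{u}{6}$ ($h{\left(u,W \right)} = \frac{u}{6 \left(1 + 0\right)} = \frac{u}{6 \cdot 1} = \frac{u}{6}$)
$q{\left(P,I \right)} = \frac{I P}{6}$ ($q{\left(P,I \right)} = I \frac{P}{6} = \frac{I P}{6}$)
$116352 + q{\left(-410,-181 \right)} = 116352 + \frac{1}{6} \left(-181\right) \left(-410\right) = 116352 + \frac{37105}{3} = \frac{386161}{3}$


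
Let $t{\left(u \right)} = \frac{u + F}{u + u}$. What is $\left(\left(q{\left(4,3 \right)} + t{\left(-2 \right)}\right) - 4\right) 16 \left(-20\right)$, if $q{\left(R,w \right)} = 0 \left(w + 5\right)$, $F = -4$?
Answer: $800$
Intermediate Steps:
$q{\left(R,w \right)} = 0$ ($q{\left(R,w \right)} = 0 \left(5 + w\right) = 0$)
$t{\left(u \right)} = \frac{-4 + u}{2 u}$ ($t{\left(u \right)} = \frac{u - 4}{u + u} = \frac{-4 + u}{2 u}$)
$\left(\left(q{\left(4,3 \right)} + t{\left(-2 \right)}\right) - 4\right) 16 \left(-20\right) = \left(\left(0 + \frac{-4 - 2}{2 \left(-2\right)}\right) - 4\right) 16 \left(-20\right) = \left(\left(0 + \frac{1}{2} \left(- \frac{1}{2}\right) \left(-6\right)\right) - 4\right) 16 \left(-20\right) = \left(\left(0 + \frac{3}{2}\right) - 4\right) 16 \left(-20\right) = \left(\frac{3}{2} - 4\right) 16 \left(-20\right) = \left(- \frac{5}{2}\right) 16 \left(-20\right) = \left(-40\right) \left(-20\right) = 800$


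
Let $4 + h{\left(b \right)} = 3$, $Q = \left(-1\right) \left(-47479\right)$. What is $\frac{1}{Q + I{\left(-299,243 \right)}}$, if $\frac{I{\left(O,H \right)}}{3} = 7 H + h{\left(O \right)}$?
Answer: $\frac{1}{52579} \approx 1.9019 \cdot 10^{-5}$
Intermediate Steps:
$Q = 47479$
$h{\left(b \right)} = -1$ ($h{\left(b \right)} = -4 + 3 = -1$)
$I{\left(O,H \right)} = -3 + 21 H$ ($I{\left(O,H \right)} = 3 \left(7 H - 1\right) = 3 \left(-1 + 7 H\right) = -3 + 21 H$)
$\frac{1}{Q + I{\left(-299,243 \right)}} = \frac{1}{47479 + \left(-3 + 21 \cdot 243\right)} = \frac{1}{47479 + \left(-3 + 5103\right)} = \frac{1}{47479 + 5100} = \frac{1}{52579}$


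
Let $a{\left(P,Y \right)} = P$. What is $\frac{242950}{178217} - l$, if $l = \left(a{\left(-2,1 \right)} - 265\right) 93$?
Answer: $\frac{4425549277}{178217} \approx 24832.0$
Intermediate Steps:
$l = -24831$ ($l = \left(-2 - 265\right) 93 = \left(-267\right) 93 = -24831$)
$\frac{242950}{178217} - l = \frac{242950}{178217} - -24831 = 242950 \cdot \frac{1}{178217} + 24831 = \frac{242950}{178217} + 24831 = \frac{4425549277}{178217}$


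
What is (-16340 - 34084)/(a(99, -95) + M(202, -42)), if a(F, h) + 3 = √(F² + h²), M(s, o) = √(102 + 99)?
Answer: -50424/(-3 + √201 + √18826) ≈ -339.82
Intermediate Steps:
M(s, o) = √201
a(F, h) = -3 + √(F² + h²)
(-16340 - 34084)/(a(99, -95) + M(202, -42)) = (-16340 - 34084)/((-3 + √(99² + (-95)²)) + √201) = -50424/((-3 + √(9801 + 9025)) + √201) = -50424/((-3 + √18826) + √201) = -50424/(-3 + √201 + √18826)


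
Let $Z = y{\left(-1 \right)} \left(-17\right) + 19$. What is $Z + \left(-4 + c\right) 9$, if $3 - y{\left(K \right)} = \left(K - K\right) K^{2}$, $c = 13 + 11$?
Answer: $148$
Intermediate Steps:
$c = 24$
$y{\left(K \right)} = 3$ ($y{\left(K \right)} = 3 - \left(K - K\right) K^{2} = 3 - 0 K^{2} = 3 - 0 = 3 + 0 = 3$)
$Z = -32$ ($Z = 3 \left(-17\right) + 19 = -51 + 19 = -32$)
$Z + \left(-4 + c\right) 9 = -32 + \left(-4 + 24\right) 9 = -32 + 20 \cdot 9 = -32 + 180 = 148$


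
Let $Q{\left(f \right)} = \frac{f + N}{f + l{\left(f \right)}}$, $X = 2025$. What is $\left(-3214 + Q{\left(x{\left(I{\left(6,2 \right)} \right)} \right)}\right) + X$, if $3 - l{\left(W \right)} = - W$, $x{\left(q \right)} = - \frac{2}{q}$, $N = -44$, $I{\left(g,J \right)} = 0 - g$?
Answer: $- \frac{13210}{11} \approx -1200.9$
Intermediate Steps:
$I{\left(g,J \right)} = - g$
$l{\left(W \right)} = 3 + W$ ($l{\left(W \right)} = 3 - - W = 3 + W$)
$Q{\left(f \right)} = \frac{-44 + f}{3 + 2 f}$ ($Q{\left(f \right)} = \frac{f - 44}{f + \left(3 + f\right)} = \frac{-44 + f}{3 + 2 f}$)
$\left(-3214 + Q{\left(x{\left(I{\left(6,2 \right)} \right)} \right)}\right) + X = \left(-3214 + \frac{-44 - \frac{2}{\left(-1\right) 6}}{3 + 2 \left(- \frac{2}{\left(-1\right) 6}\right)}\right) + 2025 = \left(-3214 + \frac{-44 - \frac{2}{-6}}{3 + 2 \left(- \frac{2}{-6}\right)}\right) + 2025 = \left(-3214 + \frac{-44 - - \frac{1}{3}}{3 + 2 \left(\left(-2\right) \left(- \frac{1}{6}\right)\right)}\right) + 2025 = \left(-3214 + \frac{-44 + \frac{1}{3}}{3 + 2 \cdot \frac{1}{3}}\right) + 2025 = \left(-3214 + \frac{1}{3 + \frac{2}{3}} \left(- \frac{131}{3}\right)\right) + 2025 = \left(-3214 + \frac{1}{\frac{11}{3}} \left(- \frac{131}{3}\right)\right) + 2025 = \left(-3214 + \frac{3}{11} \left(- \frac{131}{3}\right)\right) + 2025 = \left(-3214 - \frac{131}{11}\right) + 2025 = - \frac{35485}{11} + 2025 = - \frac{13210}{11}$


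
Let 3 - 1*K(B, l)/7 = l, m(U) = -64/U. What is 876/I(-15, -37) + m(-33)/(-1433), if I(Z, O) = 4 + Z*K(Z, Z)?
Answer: -20772934/44593527 ≈ -0.46583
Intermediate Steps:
K(B, l) = 21 - 7*l
I(Z, O) = 4 + Z*(21 - 7*Z)
876/I(-15, -37) + m(-33)/(-1433) = 876/(4 - 7*(-15)*(-3 - 15)) - 64/(-33)/(-1433) = 876/(4 - 7*(-15)*(-18)) - 64*(-1/33)*(-1/1433) = 876/(4 - 1890) + (64/33)*(-1/1433) = 876/(-1886) - 64/47289 = 876*(-1/1886) - 64/47289 = -438/943 - 64/47289 = -20772934/44593527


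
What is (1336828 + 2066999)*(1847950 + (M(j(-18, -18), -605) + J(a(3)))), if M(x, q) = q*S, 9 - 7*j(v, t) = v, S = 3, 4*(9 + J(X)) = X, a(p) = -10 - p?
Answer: 25135529847057/4 ≈ 6.2839e+12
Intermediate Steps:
J(X) = -9 + X/4
j(v, t) = 9/7 - v/7
M(x, q) = 3*q (M(x, q) = q*3 = 3*q)
(1336828 + 2066999)*(1847950 + (M(j(-18, -18), -605) + J(a(3)))) = (1336828 + 2066999)*(1847950 + (3*(-605) + (-9 + (-10 - 1*3)/4))) = 3403827*(1847950 + (-1815 + (-9 + (-10 - 3)/4))) = 3403827*(1847950 + (-1815 + (-9 + (1/4)*(-13)))) = 3403827*(1847950 + (-1815 + (-9 - 13/4))) = 3403827*(1847950 + (-1815 - 49/4)) = 3403827*(1847950 - 7309/4) = 3403827*(7384491/4) = 25135529847057/4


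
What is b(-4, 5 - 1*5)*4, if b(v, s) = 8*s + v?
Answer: -16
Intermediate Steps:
b(v, s) = v + 8*s
b(-4, 5 - 1*5)*4 = (-4 + 8*(5 - 1*5))*4 = (-4 + 8*(5 - 5))*4 = (-4 + 8*0)*4 = (-4 + 0)*4 = -4*4 = -16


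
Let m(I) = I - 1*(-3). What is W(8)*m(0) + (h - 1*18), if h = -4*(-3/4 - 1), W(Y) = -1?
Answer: -14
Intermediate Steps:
h = 7 (h = -4*(-3*¼ - 1) = -4*(-¾ - 1) = -4*(-7/4) = 7)
m(I) = 3 + I (m(I) = I + 3 = 3 + I)
W(8)*m(0) + (h - 1*18) = -(3 + 0) + (7 - 1*18) = -1*3 + (7 - 18) = -3 - 11 = -14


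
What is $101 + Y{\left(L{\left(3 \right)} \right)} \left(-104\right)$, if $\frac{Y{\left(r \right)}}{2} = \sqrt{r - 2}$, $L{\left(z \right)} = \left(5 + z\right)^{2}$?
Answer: $101 - 208 \sqrt{62} \approx -1536.8$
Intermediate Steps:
$Y{\left(r \right)} = 2 \sqrt{-2 + r}$ ($Y{\left(r \right)} = 2 \sqrt{r - 2} = 2 \sqrt{-2 + r}$)
$101 + Y{\left(L{\left(3 \right)} \right)} \left(-104\right) = 101 + 2 \sqrt{-2 + \left(5 + 3\right)^{2}} \left(-104\right) = 101 + 2 \sqrt{-2 + 8^{2}} \left(-104\right) = 101 + 2 \sqrt{-2 + 64} \left(-104\right) = 101 + 2 \sqrt{62} \left(-104\right) = 101 - 208 \sqrt{62}$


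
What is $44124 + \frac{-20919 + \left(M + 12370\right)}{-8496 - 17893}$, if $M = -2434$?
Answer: $\frac{1164399219}{26389} \approx 44124.0$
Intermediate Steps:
$44124 + \frac{-20919 + \left(M + 12370\right)}{-8496 - 17893} = 44124 + \frac{-20919 + \left(-2434 + 12370\right)}{-8496 - 17893} = 44124 + \frac{-20919 + 9936}{-26389} = 44124 - - \frac{10983}{26389} = 44124 + \frac{10983}{26389} = \frac{1164399219}{26389}$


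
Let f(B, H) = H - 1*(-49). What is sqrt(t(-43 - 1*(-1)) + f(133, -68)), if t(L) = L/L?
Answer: 3*I*sqrt(2) ≈ 4.2426*I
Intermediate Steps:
t(L) = 1
f(B, H) = 49 + H (f(B, H) = H + 49 = 49 + H)
sqrt(t(-43 - 1*(-1)) + f(133, -68)) = sqrt(1 + (49 - 68)) = sqrt(1 - 19) = sqrt(-18) = 3*I*sqrt(2)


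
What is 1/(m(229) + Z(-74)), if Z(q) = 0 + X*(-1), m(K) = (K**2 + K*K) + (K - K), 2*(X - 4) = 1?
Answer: 2/209755 ≈ 9.5349e-6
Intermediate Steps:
X = 9/2 (X = 4 + (1/2)*1 = 4 + 1/2 = 9/2 ≈ 4.5000)
m(K) = 2*K**2 (m(K) = (K**2 + K**2) + 0 = 2*K**2 + 0 = 2*K**2)
Z(q) = -9/2 (Z(q) = 0 + (9/2)*(-1) = 0 - 9/2 = -9/2)
1/(m(229) + Z(-74)) = 1/(2*229**2 - 9/2) = 1/(2*52441 - 9/2) = 1/(104882 - 9/2) = 1/(209755/2) = 2/209755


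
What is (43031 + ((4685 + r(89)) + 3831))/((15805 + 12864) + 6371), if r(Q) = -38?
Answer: 51509/35040 ≈ 1.4700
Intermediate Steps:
(43031 + ((4685 + r(89)) + 3831))/((15805 + 12864) + 6371) = (43031 + ((4685 - 38) + 3831))/((15805 + 12864) + 6371) = (43031 + (4647 + 3831))/(28669 + 6371) = (43031 + 8478)/35040 = 51509*(1/35040) = 51509/35040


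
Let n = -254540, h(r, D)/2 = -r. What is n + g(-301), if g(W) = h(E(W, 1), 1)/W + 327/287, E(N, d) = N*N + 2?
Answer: -3133834633/12341 ≈ -2.5394e+5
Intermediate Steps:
E(N, d) = 2 + N**2 (E(N, d) = N**2 + 2 = 2 + N**2)
h(r, D) = -2*r (h(r, D) = 2*(-r) = -2*r)
g(W) = 327/287 + (-4 - 2*W**2)/W (g(W) = (-2*(2 + W**2))/W + 327/287 = (-4 - 2*W**2)/W + 327*(1/287) = (-4 - 2*W**2)/W + 327/287 = 327/287 + (-4 - 2*W**2)/W)
n + g(-301) = -254540 + (327/287 - 4/(-301) - 2*(-301)) = -254540 + (327/287 - 4*(-1/301) + 602) = -254540 + (327/287 + 4/301 + 602) = -254540 + 7443507/12341 = -3133834633/12341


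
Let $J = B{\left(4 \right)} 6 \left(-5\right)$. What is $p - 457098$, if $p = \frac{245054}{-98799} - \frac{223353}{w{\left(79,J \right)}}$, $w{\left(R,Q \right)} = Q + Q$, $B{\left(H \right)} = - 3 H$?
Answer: $- \frac{3615337523263}{7903920} \approx -4.5741 \cdot 10^{5}$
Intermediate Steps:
$J = 360$ ($J = \left(-3\right) 4 \cdot 6 \left(-5\right) = \left(-12\right) 6 \left(-5\right) = \left(-72\right) \left(-5\right) = 360$)
$w{\left(R,Q \right)} = 2 Q$
$p = - \frac{2471499103}{7903920}$ ($p = \frac{245054}{-98799} - \frac{223353}{2 \cdot 360} = 245054 \left(- \frac{1}{98799}\right) - \frac{223353}{720} = - \frac{245054}{98799} - \frac{24817}{80} = - \frac{2471499103}{7903920} \approx -312.69$)
$p - 457098 = - \frac{2471499103}{7903920} - 457098 = - \frac{3615337523263}{7903920}$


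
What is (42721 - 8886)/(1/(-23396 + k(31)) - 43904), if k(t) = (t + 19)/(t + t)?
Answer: -4907773517/6368283987 ≈ -0.77066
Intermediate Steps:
k(t) = (19 + t)/(2*t) (k(t) = (19 + t)/((2*t)) = (19 + t)*(1/(2*t)) = (19 + t)/(2*t))
(42721 - 8886)/(1/(-23396 + k(31)) - 43904) = (42721 - 8886)/(1/(-23396 + (1/2)*(19 + 31)/31) - 43904) = 33835/(1/(-23396 + (1/2)*(1/31)*50) - 43904) = 33835/(1/(-23396 + 25/31) - 43904) = 33835/(1/(-725251/31) - 43904) = 33835/(-31/725251 - 43904) = 33835/(-31841419935/725251) = 33835*(-725251/31841419935) = -4907773517/6368283987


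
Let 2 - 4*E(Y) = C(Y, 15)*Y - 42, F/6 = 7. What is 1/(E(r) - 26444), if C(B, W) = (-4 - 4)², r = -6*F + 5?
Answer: -1/22481 ≈ -4.4482e-5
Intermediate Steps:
F = 42 (F = 6*7 = 42)
r = -247 (r = -6*42 + 5 = -252 + 5 = -247)
C(B, W) = 64 (C(B, W) = (-8)² = 64)
E(Y) = 11 - 16*Y (E(Y) = ½ - (64*Y - 42)/4 = ½ - (-42 + 64*Y)/4 = ½ + (21/2 - 16*Y) = 11 - 16*Y)
1/(E(r) - 26444) = 1/((11 - 16*(-247)) - 26444) = 1/((11 + 3952) - 26444) = 1/(3963 - 26444) = 1/(-22481) = -1/22481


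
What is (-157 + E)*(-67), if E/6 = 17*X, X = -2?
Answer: 24187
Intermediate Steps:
E = -204 (E = 6*(17*(-2)) = 6*(-34) = -204)
(-157 + E)*(-67) = (-157 - 204)*(-67) = -361*(-67) = 24187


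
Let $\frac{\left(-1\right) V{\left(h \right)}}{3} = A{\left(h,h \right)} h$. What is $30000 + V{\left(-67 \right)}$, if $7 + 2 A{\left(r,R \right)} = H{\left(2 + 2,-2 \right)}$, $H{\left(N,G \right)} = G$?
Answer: $\frac{58191}{2} \approx 29096.0$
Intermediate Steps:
$A{\left(r,R \right)} = - \frac{9}{2}$ ($A{\left(r,R \right)} = - \frac{7}{2} + \frac{1}{2} \left(-2\right) = - \frac{7}{2} - 1 = - \frac{9}{2}$)
$V{\left(h \right)} = \frac{27 h}{2}$ ($V{\left(h \right)} = - 3 \left(- \frac{9 h}{2}\right) = \frac{27 h}{2}$)
$30000 + V{\left(-67 \right)} = 30000 + \frac{27}{2} \left(-67\right) = 30000 - \frac{1809}{2} = \frac{58191}{2}$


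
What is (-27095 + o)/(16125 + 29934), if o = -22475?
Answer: -49570/46059 ≈ -1.0762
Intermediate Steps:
(-27095 + o)/(16125 + 29934) = (-27095 - 22475)/(16125 + 29934) = -49570/46059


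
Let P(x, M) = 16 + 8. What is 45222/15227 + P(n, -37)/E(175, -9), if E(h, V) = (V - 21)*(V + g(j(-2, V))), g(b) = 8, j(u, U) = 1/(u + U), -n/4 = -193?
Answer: 287018/76135 ≈ 3.7699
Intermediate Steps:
n = 772 (n = -4*(-193) = 772)
j(u, U) = 1/(U + u)
P(x, M) = 24
E(h, V) = (-21 + V)*(8 + V) (E(h, V) = (V - 21)*(V + 8) = (-21 + V)*(8 + V))
45222/15227 + P(n, -37)/E(175, -9) = 45222/15227 + 24/(-168 + (-9)² - 13*(-9)) = 45222*(1/15227) + 24/(-168 + 81 + 117) = 45222/15227 + 24/30 = 45222/15227 + 24*(1/30) = 45222/15227 + ⅘ = 287018/76135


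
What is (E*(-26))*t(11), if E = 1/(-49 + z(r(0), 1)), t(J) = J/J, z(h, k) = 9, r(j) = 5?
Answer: 13/20 ≈ 0.65000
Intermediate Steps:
t(J) = 1
E = -1/40 (E = 1/(-49 + 9) = 1/(-40) = -1/40 ≈ -0.025000)
(E*(-26))*t(11) = -1/40*(-26)*1 = (13/20)*1 = 13/20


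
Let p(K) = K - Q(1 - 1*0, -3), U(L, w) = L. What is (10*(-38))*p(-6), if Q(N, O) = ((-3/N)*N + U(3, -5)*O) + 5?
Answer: -380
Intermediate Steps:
Q(N, O) = 2 + 3*O (Q(N, O) = ((-3/N)*N + 3*O) + 5 = (-3 + 3*O) + 5 = 2 + 3*O)
p(K) = 7 + K (p(K) = K - (2 + 3*(-3)) = K - (2 - 9) = K - 1*(-7) = K + 7 = 7 + K)
(10*(-38))*p(-6) = (10*(-38))*(7 - 6) = -380*1 = -380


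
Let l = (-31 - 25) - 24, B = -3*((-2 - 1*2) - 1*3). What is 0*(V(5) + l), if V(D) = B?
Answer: 0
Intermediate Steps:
B = 21 (B = -3*((-2 - 2) - 3) = -3*(-4 - 3) = -3*(-7) = 21)
V(D) = 21
l = -80 (l = -56 - 24 = -80)
0*(V(5) + l) = 0*(21 - 80) = 0*(-59) = 0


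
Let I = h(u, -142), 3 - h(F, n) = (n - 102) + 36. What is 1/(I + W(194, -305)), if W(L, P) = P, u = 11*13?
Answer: -1/94 ≈ -0.010638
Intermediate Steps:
u = 143
h(F, n) = 69 - n (h(F, n) = 3 - ((n - 102) + 36) = 3 - ((-102 + n) + 36) = 3 - (-66 + n) = 3 + (66 - n) = 69 - n)
I = 211 (I = 69 - 1*(-142) = 69 + 142 = 211)
1/(I + W(194, -305)) = 1/(211 - 305) = 1/(-94) = -1/94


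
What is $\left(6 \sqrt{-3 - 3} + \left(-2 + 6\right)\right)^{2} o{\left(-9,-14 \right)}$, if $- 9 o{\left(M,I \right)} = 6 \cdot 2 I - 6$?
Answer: $- \frac{11600}{3} + 928 i \sqrt{6} \approx -3866.7 + 2273.1 i$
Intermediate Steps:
$o{\left(M,I \right)} = \frac{2}{3} - \frac{4 I}{3}$ ($o{\left(M,I \right)} = - \frac{6 \cdot 2 I - 6}{9} = - \frac{12 I - 6}{9} = - \frac{-6 + 12 I}{9} = \frac{2}{3} - \frac{4 I}{3}$)
$\left(6 \sqrt{-3 - 3} + \left(-2 + 6\right)\right)^{2} o{\left(-9,-14 \right)} = \left(6 \sqrt{-3 - 3} + \left(-2 + 6\right)\right)^{2} \left(\frac{2}{3} - - \frac{56}{3}\right) = \left(6 \sqrt{-6} + 4\right)^{2} \left(\frac{2}{3} + \frac{56}{3}\right) = \left(6 i \sqrt{6} + 4\right)^{2} \cdot \frac{58}{3} = \left(4 + 6 i \sqrt{6}\right)^{2} \cdot \frac{58}{3} = \frac{58 \left(4 + 6 i \sqrt{6}\right)^{2}}{3}$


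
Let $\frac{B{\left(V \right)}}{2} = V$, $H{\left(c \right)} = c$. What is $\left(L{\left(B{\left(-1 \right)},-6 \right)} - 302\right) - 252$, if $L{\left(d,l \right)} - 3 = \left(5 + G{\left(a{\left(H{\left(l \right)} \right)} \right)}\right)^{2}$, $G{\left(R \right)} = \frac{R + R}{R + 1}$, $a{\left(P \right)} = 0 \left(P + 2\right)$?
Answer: $-526$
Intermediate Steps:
$a{\left(P \right)} = 0$ ($a{\left(P \right)} = 0 \left(2 + P\right) = 0$)
$G{\left(R \right)} = \frac{2 R}{1 + R}$
$B{\left(V \right)} = 2 V$
$L{\left(d,l \right)} = 28$ ($L{\left(d,l \right)} = 3 + \left(5 + 2 \cdot 0 \frac{1}{1 + 0}\right)^{2} = 3 + \left(5 + 2 \cdot 0 \cdot 1^{-1}\right)^{2} = 3 + \left(5 + 2 \cdot 0 \cdot 1\right)^{2} = 3 + \left(5 + 0\right)^{2} = 3 + 5^{2} = 3 + 25 = 28$)
$\left(L{\left(B{\left(-1 \right)},-6 \right)} - 302\right) - 252 = \left(28 - 302\right) - 252 = -274 - 252 = -526$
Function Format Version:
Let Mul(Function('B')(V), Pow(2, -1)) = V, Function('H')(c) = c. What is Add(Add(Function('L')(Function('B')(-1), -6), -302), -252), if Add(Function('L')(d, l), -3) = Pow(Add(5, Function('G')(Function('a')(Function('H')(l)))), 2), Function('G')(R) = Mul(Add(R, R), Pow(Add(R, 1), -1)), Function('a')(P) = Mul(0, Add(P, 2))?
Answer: -526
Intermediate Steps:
Function('a')(P) = 0 (Function('a')(P) = Mul(0, Add(2, P)) = 0)
Function('G')(R) = Mul(2, R, Pow(Add(1, R), -1)) (Function('G')(R) = Mul(Mul(2, R), Pow(Add(1, R), -1)) = Mul(2, R, Pow(Add(1, R), -1)))
Function('B')(V) = Mul(2, V)
Function('L')(d, l) = 28 (Function('L')(d, l) = Add(3, Pow(Add(5, Mul(2, 0, Pow(Add(1, 0), -1))), 2)) = Add(3, Pow(Add(5, Mul(2, 0, Pow(1, -1))), 2)) = Add(3, Pow(Add(5, Mul(2, 0, 1)), 2)) = Add(3, Pow(Add(5, 0), 2)) = Add(3, Pow(5, 2)) = Add(3, 25) = 28)
Add(Add(Function('L')(Function('B')(-1), -6), -302), -252) = Add(Add(28, -302), -252) = Add(-274, -252) = -526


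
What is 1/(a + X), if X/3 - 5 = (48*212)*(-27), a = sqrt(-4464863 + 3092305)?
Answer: -74931/61761327149 - I*sqrt(1372558)/679374598639 ≈ -1.2132e-6 - 1.7245e-9*I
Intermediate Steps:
a = I*sqrt(1372558) (a = sqrt(-1372558) = I*sqrt(1372558) ≈ 1171.6*I)
X = -824241 (X = 15 + 3*((48*212)*(-27)) = 15 + 3*(10176*(-27)) = 15 + 3*(-274752) = 15 - 824256 = -824241)
1/(a + X) = 1/(I*sqrt(1372558) - 824241) = 1/(-824241 + I*sqrt(1372558))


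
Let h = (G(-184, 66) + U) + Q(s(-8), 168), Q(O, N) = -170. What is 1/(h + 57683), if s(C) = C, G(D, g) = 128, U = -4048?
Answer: 1/53593 ≈ 1.8659e-5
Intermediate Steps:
h = -4090 (h = (128 - 4048) - 170 = -3920 - 170 = -4090)
1/(h + 57683) = 1/(-4090 + 57683) = 1/53593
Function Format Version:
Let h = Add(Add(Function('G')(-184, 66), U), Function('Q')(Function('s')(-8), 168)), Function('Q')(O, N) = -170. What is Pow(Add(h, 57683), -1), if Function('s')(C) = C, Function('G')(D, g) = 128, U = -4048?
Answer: Rational(1, 53593) ≈ 1.8659e-5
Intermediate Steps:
h = -4090 (h = Add(Add(128, -4048), -170) = Add(-3920, -170) = -4090)
Pow(Add(h, 57683), -1) = Pow(Add(-4090, 57683), -1) = Pow(53593, -1) = Rational(1, 53593)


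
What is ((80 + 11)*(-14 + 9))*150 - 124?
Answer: -68374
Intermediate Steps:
((80 + 11)*(-14 + 9))*150 - 124 = (91*(-5))*150 - 124 = -455*150 - 124 = -68250 - 124 = -68374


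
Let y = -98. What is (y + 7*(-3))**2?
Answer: 14161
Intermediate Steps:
(y + 7*(-3))**2 = (-98 + 7*(-3))**2 = (-98 - 21)**2 = (-119)**2 = 14161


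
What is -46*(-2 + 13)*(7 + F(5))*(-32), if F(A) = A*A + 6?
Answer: 615296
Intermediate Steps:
F(A) = 6 + A² (F(A) = A² + 6 = 6 + A²)
-46*(-2 + 13)*(7 + F(5))*(-32) = -46*(-2 + 13)*(7 + (6 + 5²))*(-32) = -506*(7 + (6 + 25))*(-32) = -506*(7 + 31)*(-32) = -506*38*(-32) = -46*418*(-32) = -19228*(-32) = 615296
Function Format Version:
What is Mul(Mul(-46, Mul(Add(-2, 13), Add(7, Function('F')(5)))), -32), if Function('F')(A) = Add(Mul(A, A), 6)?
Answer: 615296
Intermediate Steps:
Function('F')(A) = Add(6, Pow(A, 2)) (Function('F')(A) = Add(Pow(A, 2), 6) = Add(6, Pow(A, 2)))
Mul(Mul(-46, Mul(Add(-2, 13), Add(7, Function('F')(5)))), -32) = Mul(Mul(-46, Mul(Add(-2, 13), Add(7, Add(6, Pow(5, 2))))), -32) = Mul(Mul(-46, Mul(11, Add(7, Add(6, 25)))), -32) = Mul(Mul(-46, Mul(11, Add(7, 31))), -32) = Mul(Mul(-46, Mul(11, 38)), -32) = Mul(Mul(-46, 418), -32) = Mul(-19228, -32) = 615296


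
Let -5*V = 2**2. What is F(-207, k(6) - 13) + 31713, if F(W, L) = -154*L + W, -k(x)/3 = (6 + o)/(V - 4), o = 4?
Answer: 65091/2 ≈ 32546.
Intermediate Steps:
V = -4/5 (V = -1/5*2**2 = -1/5*4 = -4/5 ≈ -0.80000)
k(x) = 25/4 (k(x) = -3*(6 + 4)/(-4/5 - 4) = -30/(-24/5) = -30*(-5)/24 = -3*(-25/12) = 25/4)
F(W, L) = W - 154*L
F(-207, k(6) - 13) + 31713 = (-207 - 154*(25/4 - 13)) + 31713 = (-207 - 154*(-27/4)) + 31713 = (-207 + 2079/2) + 31713 = 1665/2 + 31713 = 65091/2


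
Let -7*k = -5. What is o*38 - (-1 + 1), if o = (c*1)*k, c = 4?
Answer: 760/7 ≈ 108.57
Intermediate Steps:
k = 5/7 (k = -⅐*(-5) = 5/7 ≈ 0.71429)
o = 20/7 (o = (4*1)*(5/7) = 4*(5/7) = 20/7 ≈ 2.8571)
o*38 - (-1 + 1) = (20/7)*38 - (-1 + 1) = 760/7 - 1*0 = 760/7 + 0 = 760/7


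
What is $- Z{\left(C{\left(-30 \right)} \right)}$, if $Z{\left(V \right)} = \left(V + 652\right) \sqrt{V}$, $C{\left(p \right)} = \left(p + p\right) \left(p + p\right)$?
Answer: $-255120$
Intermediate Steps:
$C{\left(p \right)} = 4 p^{2}$ ($C{\left(p \right)} = 2 p 2 p = 4 p^{2}$)
$Z{\left(V \right)} = \sqrt{V} \left(652 + V\right)$ ($Z{\left(V \right)} = \left(652 + V\right) \sqrt{V} = \sqrt{V} \left(652 + V\right)$)
$- Z{\left(C{\left(-30 \right)} \right)} = - \sqrt{4 \left(-30\right)^{2}} \left(652 + 4 \left(-30\right)^{2}\right) = - \sqrt{4 \cdot 900} \left(652 + 4 \cdot 900\right) = - \sqrt{3600} \left(652 + 3600\right) = - 60 \cdot 4252 = \left(-1\right) 255120 = -255120$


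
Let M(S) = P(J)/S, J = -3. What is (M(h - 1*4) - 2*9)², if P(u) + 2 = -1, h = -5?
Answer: 2809/9 ≈ 312.11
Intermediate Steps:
P(u) = -3 (P(u) = -2 - 1 = -3)
M(S) = -3/S
(M(h - 1*4) - 2*9)² = (-3/(-5 - 1*4) - 2*9)² = (-3/(-5 - 4) - 18)² = (-3/(-9) - 18)² = (-3*(-⅑) - 18)² = (⅓ - 18)² = (-53/3)² = 2809/9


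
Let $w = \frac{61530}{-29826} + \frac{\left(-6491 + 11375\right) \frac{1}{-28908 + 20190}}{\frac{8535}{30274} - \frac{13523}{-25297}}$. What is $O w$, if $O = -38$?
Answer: $\frac{42892553284178246}{410590342829001} \approx 104.47$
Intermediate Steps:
$w = - \frac{1128751402215217}{410590342829001}$ ($w = 61530 \left(- \frac{1}{29826}\right) + \frac{4884 \frac{1}{-8718}}{8535 \cdot \frac{1}{30274} - - \frac{13523}{25297}} = - \frac{10255}{4971} + \frac{4884 \left(- \frac{1}{8718}\right)}{\frac{8535}{30274} + \frac{13523}{25297}} = - \frac{10255}{4971} - \frac{814}{1453 \cdot \frac{625305197}{765841378}} = - \frac{10255}{4971} - \frac{56672261972}{82597131931} = - \frac{1128751402215217}{410590342829001} \approx -2.7491$)
$O w = \left(-38\right) \left(- \frac{1128751402215217}{410590342829001}\right) = \frac{42892553284178246}{410590342829001}$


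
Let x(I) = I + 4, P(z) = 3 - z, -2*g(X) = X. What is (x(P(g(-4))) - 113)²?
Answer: 11664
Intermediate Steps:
g(X) = -X/2
x(I) = 4 + I
(x(P(g(-4))) - 113)² = ((4 + (3 - (-1)*(-4)/2)) - 113)² = ((4 + (3 - 1*2)) - 113)² = ((4 + (3 - 2)) - 113)² = ((4 + 1) - 113)² = (5 - 113)² = (-108)² = 11664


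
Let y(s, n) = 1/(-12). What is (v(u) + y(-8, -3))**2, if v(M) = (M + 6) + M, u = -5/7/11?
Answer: 28590409/853776 ≈ 33.487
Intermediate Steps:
y(s, n) = -1/12
u = -5/77 (u = -5*1/7*(1/11) = -5/7*1/11 = -5/77 ≈ -0.064935)
v(M) = 6 + 2*M (v(M) = (6 + M) + M = 6 + 2*M)
(v(u) + y(-8, -3))**2 = ((6 + 2*(-5/77)) - 1/12)**2 = ((6 - 10/77) - 1/12)**2 = (452/77 - 1/12)**2 = (5347/924)**2 = 28590409/853776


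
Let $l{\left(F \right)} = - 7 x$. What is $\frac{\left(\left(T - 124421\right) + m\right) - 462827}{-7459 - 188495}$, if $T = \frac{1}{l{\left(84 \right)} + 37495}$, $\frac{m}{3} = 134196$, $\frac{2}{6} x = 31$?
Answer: $\frac{2267871013}{2406576392} \approx 0.94236$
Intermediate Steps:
$x = 93$ ($x = 3 \cdot 31 = 93$)
$l{\left(F \right)} = -651$ ($l{\left(F \right)} = \left(-7\right) 93 = -651$)
$m = 402588$ ($m = 3 \cdot 134196 = 402588$)
$T = \frac{1}{36844}$ ($T = \frac{1}{-651 + 37495} = \frac{1}{36844} \approx 2.7141 \cdot 10^{-5}$)
$\frac{\left(\left(T - 124421\right) + m\right) - 462827}{-7459 - 188495} = \frac{\left(\left(\frac{1}{36844} - 124421\right) + 402588\right) - 462827}{-7459 - 188495} = \frac{\left(- \frac{4584167323}{36844} + 402588\right) - 462827}{-195954} = \left(\frac{10248784949}{36844} - 462827\right) \left(- \frac{1}{195954}\right) = \left(- \frac{6803613039}{36844}\right) \left(- \frac{1}{195954}\right) = \frac{2267871013}{2406576392}$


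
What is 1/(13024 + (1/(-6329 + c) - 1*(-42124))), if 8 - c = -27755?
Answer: 21434/1182042233 ≈ 1.8133e-5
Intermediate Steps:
c = 27763 (c = 8 - 1*(-27755) = 8 + 27755 = 27763)
1/(13024 + (1/(-6329 + c) - 1*(-42124))) = 1/(13024 + (1/(-6329 + 27763) - 1*(-42124))) = 1/(13024 + (1/21434 + 42124)) = 1/(13024 + 902885817/21434) = 1/(1182042233/21434) = 21434/1182042233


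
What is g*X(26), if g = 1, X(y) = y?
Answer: 26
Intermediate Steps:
g*X(26) = 1*26 = 26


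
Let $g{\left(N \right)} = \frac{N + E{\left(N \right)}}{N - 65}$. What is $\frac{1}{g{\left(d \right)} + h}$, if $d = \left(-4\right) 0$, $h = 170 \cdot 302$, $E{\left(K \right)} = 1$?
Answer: $\frac{65}{3337099} \approx 1.9478 \cdot 10^{-5}$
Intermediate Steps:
$h = 51340$
$d = 0$
$g{\left(N \right)} = \frac{1 + N}{-65 + N}$ ($g{\left(N \right)} = \frac{N + 1}{N - 65} = \frac{1 + N}{-65 + N}$)
$\frac{1}{g{\left(d \right)} + h} = \frac{1}{\frac{1 + 0}{-65 + 0} + 51340} = \frac{1}{\frac{1}{-65} \cdot 1 + 51340} = \frac{1}{\left(- \frac{1}{65}\right) 1 + 51340} = \frac{1}{- \frac{1}{65} + 51340} = \frac{1}{\frac{3337099}{65}} = \frac{65}{3337099}$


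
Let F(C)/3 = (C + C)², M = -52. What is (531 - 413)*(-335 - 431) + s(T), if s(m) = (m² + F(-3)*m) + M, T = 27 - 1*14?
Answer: -88867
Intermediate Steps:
F(C) = 12*C² (F(C) = 3*(C + C)² = 3*(2*C)² = 3*(4*C²) = 12*C²)
T = 13 (T = 27 - 14 = 13)
s(m) = -52 + m² + 108*m (s(m) = (m² + (12*(-3)²)*m) - 52 = (m² + (12*9)*m) - 52 = (m² + 108*m) - 52 = -52 + m² + 108*m)
(531 - 413)*(-335 - 431) + s(T) = (531 - 413)*(-335 - 431) + (-52 + 13² + 108*13) = 118*(-766) + (-52 + 169 + 1404) = -90388 + 1521 = -88867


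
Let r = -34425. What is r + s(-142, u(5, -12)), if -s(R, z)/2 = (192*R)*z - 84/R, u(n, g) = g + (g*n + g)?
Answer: -327649251/71 ≈ -4.6148e+6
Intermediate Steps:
u(n, g) = 2*g + g*n (u(n, g) = g + (g + g*n) = 2*g + g*n)
s(R, z) = 168/R - 384*R*z (s(R, z) = -2*((192*R)*z - 84/R) = -2*(192*R*z - 84/R) = -2*(-84/R + 192*R*z) = 168/R - 384*R*z)
r + s(-142, u(5, -12)) = -34425 + (168/(-142) - 384*(-142)*(-12*(2 + 5))) = -34425 + (168*(-1/142) - 384*(-142)*(-12*7)) = -34425 + (-84/71 - 384*(-142)*(-84)) = -34425 + (-84/71 - 4580352) = -34425 - 325205076/71 = -327649251/71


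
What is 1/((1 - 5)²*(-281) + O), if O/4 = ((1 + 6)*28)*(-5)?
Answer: -1/8416 ≈ -0.00011882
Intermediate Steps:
O = -3920 (O = 4*(((1 + 6)*28)*(-5)) = 4*((7*28)*(-5)) = 4*(196*(-5)) = 4*(-980) = -3920)
1/((1 - 5)²*(-281) + O) = 1/((1 - 5)²*(-281) - 3920) = 1/((-4)²*(-281) - 3920) = 1/(16*(-281) - 3920) = 1/(-4496 - 3920) = 1/(-8416) = -1/8416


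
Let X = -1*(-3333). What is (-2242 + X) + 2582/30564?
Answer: 16673953/15282 ≈ 1091.1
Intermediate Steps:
X = 3333
(-2242 + X) + 2582/30564 = (-2242 + 3333) + 2582/30564 = 1091 + 2582*(1/30564) = 1091 + 1291/15282 = 16673953/15282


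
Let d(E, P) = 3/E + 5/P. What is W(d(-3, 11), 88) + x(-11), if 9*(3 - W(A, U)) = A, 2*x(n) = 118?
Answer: 2048/33 ≈ 62.061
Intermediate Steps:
x(n) = 59 (x(n) = (½)*118 = 59)
W(A, U) = 3 - A/9
W(d(-3, 11), 88) + x(-11) = (3 - (3/(-3) + 5/11)/9) + 59 = (3 - (3*(-⅓) + 5*(1/11))/9) + 59 = (3 - (-1 + 5/11)/9) + 59 = (3 - ⅑*(-6/11)) + 59 = (3 + 2/33) + 59 = 101/33 + 59 = 2048/33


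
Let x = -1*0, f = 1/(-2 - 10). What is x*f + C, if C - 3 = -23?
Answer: -20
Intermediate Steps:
C = -20 (C = 3 - 23 = -20)
f = -1/12 (f = 1/(-12) = -1/12 ≈ -0.083333)
x = 0
x*f + C = 0*(-1/12) - 20 = 0 - 20 = -20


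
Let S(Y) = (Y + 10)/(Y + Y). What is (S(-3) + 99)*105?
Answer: 20545/2 ≈ 10273.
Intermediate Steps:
S(Y) = (10 + Y)/(2*Y) (S(Y) = (10 + Y)/((2*Y)) = (10 + Y)*(1/(2*Y)) = (10 + Y)/(2*Y))
(S(-3) + 99)*105 = ((½)*(10 - 3)/(-3) + 99)*105 = ((½)*(-⅓)*7 + 99)*105 = (-7/6 + 99)*105 = (587/6)*105 = 20545/2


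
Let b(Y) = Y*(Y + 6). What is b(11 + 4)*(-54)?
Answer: -17010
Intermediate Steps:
b(Y) = Y*(6 + Y)
b(11 + 4)*(-54) = ((11 + 4)*(6 + (11 + 4)))*(-54) = (15*(6 + 15))*(-54) = (15*21)*(-54) = 315*(-54) = -17010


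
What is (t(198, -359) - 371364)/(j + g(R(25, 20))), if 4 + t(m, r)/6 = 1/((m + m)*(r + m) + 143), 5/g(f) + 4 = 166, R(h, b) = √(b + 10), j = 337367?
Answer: -3827266985700/3476670487367 ≈ -1.1008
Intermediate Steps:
R(h, b) = √(10 + b)
g(f) = 5/162 (g(f) = 5/(-4 + 166) = 5/162)
t(m, r) = -24 + 6/(143 + 2*m*(m + r)) (t(m, r) = -24 + 6/((m + m)*(r + m) + 143) = -24 + 6/((2*m)*(m + r) + 143) = -24 + 6/(2*m*(m + r) + 143) = -24 + 6/(143 + 2*m*(m + r)))
(t(198, -359) - 371364)/(j + g(R(25, 20))) = (6*(-571 - 8*198² - 8*198*(-359))/(143 + 2*198² + 2*198*(-359)) - 371364)/(337367 + 5/162) = (6*(-571 - 8*39204 + 568656)/(143 + 2*39204 - 142164) - 371364)/(54653459/162) = (6*(-571 - 313632 + 568656)/(143 + 78408 - 142164) - 371364)*(162/54653459) = (6*254453/(-63613) - 371364)*(162/54653459) = (6*(-1/63613)*254453 - 371364)*(162/54653459) = (-1526718/63613 - 371364)*(162/54653459) = -23625104850/63613*162/54653459 = -3827266985700/3476670487367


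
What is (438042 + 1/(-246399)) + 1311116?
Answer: 430990782041/246399 ≈ 1.7492e+6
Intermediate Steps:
(438042 + 1/(-246399)) + 1311116 = (438042 - 1/246399) + 1311116 = 107933110757/246399 + 1311116 = 430990782041/246399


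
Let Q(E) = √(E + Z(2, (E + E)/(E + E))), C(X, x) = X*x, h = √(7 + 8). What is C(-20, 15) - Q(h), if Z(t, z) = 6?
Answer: -300 - √(6 + √15) ≈ -303.14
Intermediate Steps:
h = √15 ≈ 3.8730
Q(E) = √(6 + E) (Q(E) = √(E + 6) = √(6 + E))
C(-20, 15) - Q(h) = -20*15 - √(6 + √15) = -300 - √(6 + √15)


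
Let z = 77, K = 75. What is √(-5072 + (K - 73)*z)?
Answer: I*√4918 ≈ 70.128*I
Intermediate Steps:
√(-5072 + (K - 73)*z) = √(-5072 + (75 - 73)*77) = √(-5072 + 2*77) = √(-5072 + 154) = √(-4918) = I*√4918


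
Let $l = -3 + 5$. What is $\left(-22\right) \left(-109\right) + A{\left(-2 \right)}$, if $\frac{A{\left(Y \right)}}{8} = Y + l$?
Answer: $2398$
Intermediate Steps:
$l = 2$
$A{\left(Y \right)} = 16 + 8 Y$ ($A{\left(Y \right)} = 8 \left(Y + 2\right) = 8 \left(2 + Y\right) = 16 + 8 Y$)
$\left(-22\right) \left(-109\right) + A{\left(-2 \right)} = \left(-22\right) \left(-109\right) + \left(16 + 8 \left(-2\right)\right) = 2398 + \left(16 - 16\right) = 2398 + 0 = 2398$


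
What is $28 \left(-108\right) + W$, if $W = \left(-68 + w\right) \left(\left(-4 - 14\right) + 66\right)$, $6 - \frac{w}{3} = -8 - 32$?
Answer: $336$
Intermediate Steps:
$w = 138$ ($w = 18 - 3 \left(-8 - 32\right) = 18 - -120 = 18 + 120 = 138$)
$W = 3360$ ($W = \left(-68 + 138\right) \left(\left(-4 - 14\right) + 66\right) = 70 \left(\left(-4 - 14\right) + 66\right) = 70 \left(-18 + 66\right) = 70 \cdot 48 = 3360$)
$28 \left(-108\right) + W = 28 \left(-108\right) + 3360 = -3024 + 3360 = 336$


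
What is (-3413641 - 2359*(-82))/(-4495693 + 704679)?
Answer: 3220203/3791014 ≈ 0.84943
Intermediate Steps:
(-3413641 - 2359*(-82))/(-4495693 + 704679) = (-3413641 + 193438)/(-3791014) = -3220203*(-1/3791014) = 3220203/3791014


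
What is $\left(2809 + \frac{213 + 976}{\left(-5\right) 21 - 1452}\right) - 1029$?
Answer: $\frac{2770271}{1557} \approx 1779.2$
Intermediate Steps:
$\left(2809 + \frac{213 + 976}{\left(-5\right) 21 - 1452}\right) - 1029 = \left(2809 + \frac{1189}{-105 - 1452}\right) - 1029 = \left(2809 + \frac{1189}{-1557}\right) - 1029 = \left(2809 + 1189 \left(- \frac{1}{1557}\right)\right) - 1029 = \left(2809 - \frac{1189}{1557}\right) - 1029 = \frac{4372424}{1557} - 1029 = \frac{2770271}{1557}$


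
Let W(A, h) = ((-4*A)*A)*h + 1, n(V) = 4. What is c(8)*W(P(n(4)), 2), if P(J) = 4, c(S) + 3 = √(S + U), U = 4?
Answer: 381 - 254*√3 ≈ -58.941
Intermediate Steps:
c(S) = -3 + √(4 + S) (c(S) = -3 + √(S + 4) = -3 + √(4 + S))
W(A, h) = 1 - 4*h*A² (W(A, h) = (-4*A²)*h + 1 = -4*h*A² + 1 = 1 - 4*h*A²)
c(8)*W(P(n(4)), 2) = (-3 + √(4 + 8))*(1 - 4*2*4²) = (-3 + √12)*(1 - 4*2*16) = (-3 + 2*√3)*(1 - 128) = (-3 + 2*√3)*(-127) = 381 - 254*√3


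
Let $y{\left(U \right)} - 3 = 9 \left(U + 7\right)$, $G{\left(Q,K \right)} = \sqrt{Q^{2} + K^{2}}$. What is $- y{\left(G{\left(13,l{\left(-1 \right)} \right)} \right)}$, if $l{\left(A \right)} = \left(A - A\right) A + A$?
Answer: $-66 - 9 \sqrt{170} \approx -183.35$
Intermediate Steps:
$l{\left(A \right)} = A$ ($l{\left(A \right)} = 0 A + A = 0 + A = A$)
$G{\left(Q,K \right)} = \sqrt{K^{2} + Q^{2}}$
$y{\left(U \right)} = 66 + 9 U$ ($y{\left(U \right)} = 3 + 9 \left(U + 7\right) = 3 + 9 \left(7 + U\right) = 3 + \left(63 + 9 U\right) = 66 + 9 U$)
$- y{\left(G{\left(13,l{\left(-1 \right)} \right)} \right)} = - (66 + 9 \sqrt{\left(-1\right)^{2} + 13^{2}}) = - (66 + 9 \sqrt{1 + 169}) = - (66 + 9 \sqrt{170}) = -66 - 9 \sqrt{170}$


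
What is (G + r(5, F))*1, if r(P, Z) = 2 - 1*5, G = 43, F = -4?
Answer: 40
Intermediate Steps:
r(P, Z) = -3 (r(P, Z) = 2 - 5 = -3)
(G + r(5, F))*1 = (43 - 3)*1 = 40*1 = 40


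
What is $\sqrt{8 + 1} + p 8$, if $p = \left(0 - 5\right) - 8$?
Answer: $-101$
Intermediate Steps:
$p = -13$ ($p = -5 - 8 = -13$)
$\sqrt{8 + 1} + p 8 = \sqrt{8 + 1} - 104 = \sqrt{9} - 104 = 3 - 104 = -101$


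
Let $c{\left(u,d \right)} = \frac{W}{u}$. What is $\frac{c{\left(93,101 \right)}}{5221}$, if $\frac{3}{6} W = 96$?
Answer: $\frac{64}{161851} \approx 0.00039543$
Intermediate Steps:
$W = 192$ ($W = 2 \cdot 96 = 192$)
$c{\left(u,d \right)} = \frac{192}{u}$
$\frac{c{\left(93,101 \right)}}{5221} = \frac{192 \cdot \frac{1}{93}}{5221} = 192 \cdot \frac{1}{93} \cdot \frac{1}{5221} = \frac{64}{31} \cdot \frac{1}{5221} = \frac{64}{161851}$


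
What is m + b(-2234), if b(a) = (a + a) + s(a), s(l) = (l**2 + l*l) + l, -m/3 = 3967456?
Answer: -1927558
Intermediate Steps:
m = -11902368 (m = -3*3967456 = -11902368)
s(l) = l + 2*l**2 (s(l) = (l**2 + l**2) + l = 2*l**2 + l = l + 2*l**2)
b(a) = 2*a + a*(1 + 2*a) (b(a) = (a + a) + a*(1 + 2*a) = 2*a + a*(1 + 2*a))
m + b(-2234) = -11902368 - 2234*(3 + 2*(-2234)) = -11902368 - 2234*(3 - 4468) = -11902368 - 2234*(-4465) = -11902368 + 9974810 = -1927558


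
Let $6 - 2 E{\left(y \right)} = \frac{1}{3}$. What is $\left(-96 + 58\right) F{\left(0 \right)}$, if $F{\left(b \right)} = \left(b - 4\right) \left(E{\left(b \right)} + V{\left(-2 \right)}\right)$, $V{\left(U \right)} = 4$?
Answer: $\frac{3116}{3} \approx 1038.7$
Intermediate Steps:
$E{\left(y \right)} = \frac{17}{6}$ ($E{\left(y \right)} = 3 - \frac{1}{2 \cdot 3} = 3 - \frac{1}{6} = \frac{17}{6}$)
$F{\left(b \right)} = - \frac{82}{3} + \frac{41 b}{6}$ ($F{\left(b \right)} = \left(b - 4\right) \left(\frac{17}{6} + 4\right) = \left(-4 + b\right) \frac{41}{6} = - \frac{82}{3} + \frac{41 b}{6}$)
$\left(-96 + 58\right) F{\left(0 \right)} = \left(-96 + 58\right) \left(- \frac{82}{3} + \frac{41}{6} \cdot 0\right) = - 38 \left(- \frac{82}{3} + 0\right) = \left(-38\right) \left(- \frac{82}{3}\right) = \frac{3116}{3}$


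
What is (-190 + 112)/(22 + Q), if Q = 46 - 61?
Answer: -78/7 ≈ -11.143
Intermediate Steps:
Q = -15
(-190 + 112)/(22 + Q) = (-190 + 112)/(22 - 15) = -78/7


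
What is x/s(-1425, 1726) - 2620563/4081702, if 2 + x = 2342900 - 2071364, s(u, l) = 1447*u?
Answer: -6511856262793/8416367481450 ≈ -0.77371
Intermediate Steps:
x = 271534 (x = -2 + (2342900 - 2071364) = -2 + 271536 = 271534)
x/s(-1425, 1726) - 2620563/4081702 = 271534/((1447*(-1425))) - 2620563/4081702 = 271534/(-2061975) - 2620563*1/4081702 = 271534*(-1/2061975) - 2620563/4081702 = -271534/2061975 - 2620563/4081702 = -6511856262793/8416367481450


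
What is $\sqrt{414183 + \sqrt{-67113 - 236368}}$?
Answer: $\sqrt{414183 + i \sqrt{303481}} \approx 643.57 + 0.428 i$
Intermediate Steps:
$\sqrt{414183 + \sqrt{-67113 - 236368}} = \sqrt{414183 + \sqrt{-303481}} = \sqrt{414183 + i \sqrt{303481}}$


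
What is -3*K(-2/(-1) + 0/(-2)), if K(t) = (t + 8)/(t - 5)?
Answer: 10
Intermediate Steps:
K(t) = (8 + t)/(-5 + t)
-3*K(-2/(-1) + 0/(-2)) = -3*(8 + (-2/(-1) + 0/(-2)))/(-5 + (-2/(-1) + 0/(-2))) = -3*(8 + (-2*(-1) + 0*(-½)))/(-5 + (-2*(-1) + 0*(-½))) = -3*(8 + (2 + 0))/(-5 + (2 + 0)) = -3*(8 + 2)/(-5 + 2) = -3*10/(-3) = -(-1)*10 = -3*(-10/3) = 10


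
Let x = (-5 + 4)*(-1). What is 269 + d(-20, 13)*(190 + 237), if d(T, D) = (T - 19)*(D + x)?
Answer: -232873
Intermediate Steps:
x = 1 (x = -1*(-1) = 1)
d(T, D) = (1 + D)*(-19 + T) (d(T, D) = (T - 19)*(D + 1) = (-19 + T)*(1 + D) = (1 + D)*(-19 + T))
269 + d(-20, 13)*(190 + 237) = 269 + (-19 - 20 - 19*13 + 13*(-20))*(190 + 237) = 269 + (-19 - 20 - 247 - 260)*427 = 269 - 546*427 = 269 - 233142 = -232873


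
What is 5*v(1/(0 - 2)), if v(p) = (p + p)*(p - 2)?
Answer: 25/2 ≈ 12.500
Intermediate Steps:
v(p) = 2*p*(-2 + p) (v(p) = (2*p)*(-2 + p) = 2*p*(-2 + p))
5*v(1/(0 - 2)) = 5*(2*(-2 + 1/(0 - 2))/(0 - 2)) = 5*(2*(-2 + 1/(-2))/(-2)) = 5*(2*(-½)*(-2 - ½)) = 5*(2*(-½)*(-5/2)) = 5*(5/2) = 25/2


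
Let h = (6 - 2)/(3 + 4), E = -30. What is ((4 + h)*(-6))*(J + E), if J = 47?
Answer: -3264/7 ≈ -466.29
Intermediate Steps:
h = 4/7 ≈ 0.57143
((4 + h)*(-6))*(J + E) = ((4 + 4/7)*(-6))*(47 - 30) = ((32/7)*(-6))*17 = -192/7*17 = -3264/7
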